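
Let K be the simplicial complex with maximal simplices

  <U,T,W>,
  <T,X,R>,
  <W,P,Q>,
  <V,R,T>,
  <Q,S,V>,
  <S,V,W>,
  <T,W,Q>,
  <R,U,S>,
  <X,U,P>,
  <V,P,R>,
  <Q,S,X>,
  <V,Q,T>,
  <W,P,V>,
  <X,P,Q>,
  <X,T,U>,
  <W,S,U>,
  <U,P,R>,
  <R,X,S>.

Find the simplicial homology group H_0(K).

We work with the vertex ordering P < Q < R < S < T < U < V < W < X. The simplices of K, each written with vertices in increasing order, are:

  0-simplices (9): P, Q, R, S, T, U, V, W, X
  1-simplices (27): PQ, PR, PU, PV, PW, PX, QS, QT, QV, QW, QX, RS, RT, RU, RV, RX, SU, SV, SW, SX, TU, TV, TW, TX, UW, UX, VW
  2-simplices (18): PQW, PQX, PRU, PRV, PUX, PVW, QSV, QSX, QTV, QTW, RSU, RSX, RTV, RTX, SUW, SVW, TUW, TUX

so the chain groups are C_0 ≅ Z^9, C_1 ≅ Z^27, C_2 ≅ Z^18.

∂_1: C_1 → C_0 maps an edge to its endpoints' difference, ∂[p,q] = q − p.
The resulting 9×27 matrix has rank 8, and its Smith normal form has invariant factors (1,1,1,1,1,1,1,1).

Boundary ∂_2: C_2 → C_1 acts by ∂[p,q,r] = [q,r] − [p,r] + [p,q]. For instance
  ∂RSU = SU − RU + RS,
  ∂PQW = QW − PW + PQ.
The 27×18 boundary matrix has rank 18 and Smith normal form diag(1,1,1,1,1,1,1,1,1,1,1,1,1,1,1,1,1,2).

From H_k ≅ ker(∂_k) / im(∂_{k+1}) we obtain:

  H_0: rank C_0 − rank ∂_1 = 9 − 8 = 1, and the invariant factors of ∂_1 are all 1, so H_0 ≅ Z.

(K is a triangulation of the Klein bottle.)

H_0 = Z.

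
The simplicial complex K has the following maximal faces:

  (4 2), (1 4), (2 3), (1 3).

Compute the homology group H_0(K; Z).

H_0 ≅ Z.

Order the vertices as 1 < 2 < 3 < 4. Listing each simplex with vertices in this order, K has dimension 1 with simplices:

  0-simplices (4): [1], [2], [3], [4]
  1-simplices (4): [1,3], [1,4], [2,3], [2,4]

so the chain groups are C_0 ≅ Z^4, C_1 ≅ Z^4.

∂_1: C_1 → C_0 maps an edge to its endpoints' difference, ∂[p,q] = q − p. For instance
  ∂[1,4] = [4] − [1].
The 4×4 boundary matrix has rank 3 and Smith normal form diag(1,1,1).

Computing H_k = (kernel of ∂_k) / (image of ∂_{k+1}):

  H_0: rank C_0 − rank ∂_1 = 4 − 3 = 1, and the invariant factors of ∂_1 are all 1, so H_0 ≅ Z.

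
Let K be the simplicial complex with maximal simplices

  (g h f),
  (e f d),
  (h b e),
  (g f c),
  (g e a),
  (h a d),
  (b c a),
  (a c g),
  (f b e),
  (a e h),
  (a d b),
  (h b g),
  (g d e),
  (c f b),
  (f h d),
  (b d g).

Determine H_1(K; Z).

We work with the vertex ordering a < b < c < d < e < f < g < h. The simplices of K, each written with vertices in increasing order, are:

  0-simplices (8): a, b, c, d, e, f, g, h
  1-simplices (24): ab, ac, ad, ae, ag, ah, bc, bd, be, bf, bg, bh, cf, cg, de, df, dg, dh, ef, eg, eh, fg, fh, gh
  2-simplices (16): abc, abd, acg, adh, aeg, aeh, bcf, bdg, bef, beh, bgh, cfg, def, deg, dfh, fgh

Hence C_0 ≅ Z^8, C_1 ≅ Z^24, C_2 ≅ Z^16.

Boundary ∂_1: C_1 → C_0 is given by ∂[p,q] = [q] − [p]. For instance
  ∂ae = e − a.
This gives a 8×24 integer matrix of rank 7; reducing to Smith normal form yields diagonal entries (1,1,1,1,1,1,1).

The boundary map ∂_2: C_2 → C_1 sends each 2-simplex [p,q,r] to [q,r] − [p,r] + [p,q]. For instance
  ∂beh = eh − bh + be,
  ∂bef = ef − bf + be.
The 24×16 boundary matrix has rank 15 and Smith normal form diag(1,1,1,1,1,1,1,1,1,1,1,1,1,1,1).

Computing H_k = (kernel of ∂_k) / (image of ∂_{k+1}):

  H_1: rank ker ∂_1 − rank ∂_2 = (24 − 7) − 15 = 2, and the invariant factors of ∂_2 are all 1, so H_1 ≅ Z^2.

(K is a triangulation of the torus T^2.)

H_1 = Z^2.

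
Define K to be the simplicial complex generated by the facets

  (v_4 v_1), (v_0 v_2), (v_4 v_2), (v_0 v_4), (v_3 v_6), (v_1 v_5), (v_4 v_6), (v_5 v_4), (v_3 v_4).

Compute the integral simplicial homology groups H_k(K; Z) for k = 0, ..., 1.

K has 7 vertices, 9 edges.
rank ∂_0 = 0, rank ∂_1 = 6 ⇒ b_0 = 7 − 0 − 6 = 1; all invariant factors of ∂_1 are 1 so no torsion. So H_0 ≅ Z.
rank ∂_1 = 6, rank ∂_2 = 0 ⇒ b_1 = 9 − 6 − 0 = 3. So H_1 ≅ Z^3.

H_0 ≅ Z,  H_1 ≅ Z^3.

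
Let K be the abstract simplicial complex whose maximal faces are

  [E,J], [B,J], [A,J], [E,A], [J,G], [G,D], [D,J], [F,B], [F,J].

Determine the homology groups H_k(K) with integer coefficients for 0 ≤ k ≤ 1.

Order the vertices as A < B < D < E < F < G < J. Listing each simplex with vertices in this order, K has dimension 1 with simplices:

  0-simplices (7): A, B, D, E, F, G, J
  1-simplices (9): AE, AJ, BF, BJ, DG, DJ, EJ, FJ, GJ

Hence C_0 ≅ Z^7, C_1 ≅ Z^9.

Boundary ∂_1: C_1 → C_0 is given by ∂[p,q] = [q] − [p].
The 7×9 boundary matrix has rank 6 and Smith normal form diag(1,1,1,1,1,1).

Now H_k = ker ∂_k / im ∂_{k+1}, so:

  H_0: rank C_0 − rank ∂_1 = 7 − 6 = 1, and the invariant factors of ∂_1 are all 1, so H_0 ≅ Z.
  H_1: rank ker ∂_1 − rank ∂_2 = (9 − 6) − 0 = 3, and there is no ∂_2, so H_1 ≅ Z^3.

H_0 = Z,  H_1 = Z^3.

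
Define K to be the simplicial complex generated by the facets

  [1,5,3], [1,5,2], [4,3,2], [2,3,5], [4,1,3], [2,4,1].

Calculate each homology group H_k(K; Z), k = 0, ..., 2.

H_0 ≅ Z,  H_1 = 0,  H_2 ≅ Z.

K has 5 vertices, 9 edges, 6 triangles.
rank ∂_0 = 0, rank ∂_1 = 4 ⇒ b_0 = 5 − 0 − 4 = 1; all invariant factors of ∂_1 are 1 so no torsion. So H_0 = Z.
rank ∂_1 = 4, rank ∂_2 = 5 ⇒ b_1 = 9 − 4 − 5 = 0; all invariant factors of ∂_2 are 1 so no torsion. So H_1 = 0.
rank ∂_2 = 5, rank ∂_3 = 0 ⇒ b_2 = 6 − 5 − 0 = 1. So H_2 = Z.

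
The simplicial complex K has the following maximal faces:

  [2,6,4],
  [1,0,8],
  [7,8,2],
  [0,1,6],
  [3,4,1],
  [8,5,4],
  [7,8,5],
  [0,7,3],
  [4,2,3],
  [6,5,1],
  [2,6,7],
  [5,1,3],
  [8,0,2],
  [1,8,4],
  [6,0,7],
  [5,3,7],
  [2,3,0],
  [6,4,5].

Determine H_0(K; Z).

Take the total order 0 < 1 < 2 < 3 < 4 < 5 < 6 < 7 < 8 on the vertex set. Then K (dimension 2) consists of the simplices:

  0-simplices (9): [0], [1], [2], [3], [4], [5], [6], [7], [8]
  1-simplices (27): (27 of them)
  2-simplices (18): [0,1,6], [0,1,8], [0,2,3], [0,2,8], [0,3,7], [0,6,7], [1,3,4], [1,3,5], [1,4,8], [1,5,6], [2,3,4], [2,4,6], [2,6,7], [2,7,8], [3,5,7], [4,5,6], [4,5,8], [5,7,8]

Hence C_0 ≅ Z^9, C_1 ≅ Z^27, C_2 ≅ Z^18.

Boundary ∂_1: C_1 → C_0 maps an edge to its endpoints' difference, ∂[p,q] = q − p. For instance
  ∂[0,7] = [7] − [0].
This gives a 9×27 integer matrix of rank 8; reducing to Smith normal form yields diagonal entries (1,1,1,1,1,1,1,1).

Boundary ∂_2: C_2 → C_1 maps a triangle to the signed sum of its edges. For instance
  ∂[2,4,6] = [4,6] − [2,6] + [2,4],
  ∂[0,3,7] = [3,7] − [0,7] + [0,3].
This gives a 27×18 integer matrix of rank 18; reducing to Smith normal form yields diagonal entries (1,1,1,1,1,1,1,1,1,1,1,1,1,1,1,1,1,2).

Reading off H_k = ker ∂_k / im ∂_{k+1}:

  H_0: rank C_0 − rank ∂_1 = 9 − 8 = 1, and the invariant factors of ∂_1 are all 1, so H_0 = Z.

(K is a triangulation of the Klein bottle.)

H_0 ≅ Z.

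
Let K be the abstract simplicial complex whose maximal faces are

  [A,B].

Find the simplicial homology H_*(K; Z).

H_0 ≅ Z,  H_1 = 0.

Take the total order A < B on the vertex set. Then K (dimension 1) consists of the simplices:

  0-simplices (2): A, B
  1-simplices (1): AB

so the chain groups are C_0 ≅ Z^2, C_1 ≅ Z^1.

Boundary ∂_1: C_1 → C_0 sends each edge [p,q] (with p < q) to q − p.
The resulting 2×1 matrix has rank 1, and its Smith normal form has invariant factors (1).

Now H_k = ker ∂_k / im ∂_{k+1}, so:

  H_0: rank C_0 − rank ∂_1 = 2 − 1 = 1, and the invariant factors of ∂_1 are all 1, so H_0 ≅ Z.
  H_1: rank ker ∂_1 − rank ∂_2 = (1 − 1) − 0 = 0, and there is no ∂_2, so H_1 ≅ 0.

(K is a triangulation of the 1-simplex.)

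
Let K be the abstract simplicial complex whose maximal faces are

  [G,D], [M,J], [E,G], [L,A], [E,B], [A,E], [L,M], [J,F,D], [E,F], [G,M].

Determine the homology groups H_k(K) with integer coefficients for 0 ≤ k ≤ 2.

H_0 = Z,  H_1 = Z^3,  H_2 = 0.

We work with the vertex ordering A < B < D < E < F < G < J < L < M. The simplices of K, each written with vertices in increasing order, are:

  0-simplices (9): A, B, D, E, F, G, J, L, M
  1-simplices (12): AE, AL, BE, DF, DG, DJ, EF, EG, FJ, GM, JM, LM
  2-simplices (1): DFJ

giving chain groups C_0 ≅ Z^9, C_1 ≅ Z^12, C_2 ≅ Z^1.

∂_1: C_1 → C_0 is given by ∂[p,q] = [q] − [p]. For instance
  ∂AL = L − A.
The 9×12 boundary matrix has rank 8 and Smith normal form diag(1,1,1,1,1,1,1,1).

The boundary map ∂_2: C_2 → C_1 maps a triangle to the signed sum of its edges. For instance
  ∂DFJ = FJ − DJ + DF.
The 12×1 boundary matrix has rank 1 and Smith normal form diag(1).

Now H_k = ker ∂_k / im ∂_{k+1}, so:

  H_0: rank C_0 − rank ∂_1 = 9 − 8 = 1, and the invariant factors of ∂_1 are all 1, so H_0 = Z.
  H_1: rank ker ∂_1 − rank ∂_2 = (12 − 8) − 1 = 3, and the invariant factors of ∂_2 are all 1, so H_1 = Z^3.
  H_2: rank ker ∂_2 − rank ∂_3 = (1 − 1) − 0 = 0, and there is no ∂_3, so H_2 = 0.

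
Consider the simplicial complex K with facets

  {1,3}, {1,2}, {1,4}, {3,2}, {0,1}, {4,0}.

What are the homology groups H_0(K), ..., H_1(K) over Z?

H_0 ≅ Z,  H_1 ≅ Z^2.

We work with the vertex ordering 0 < 1 < 2 < 3 < 4. The simplices of K, each written with vertices in increasing order, are:

  0-simplices (5): [0], [1], [2], [3], [4]
  1-simplices (6): [0,1], [0,4], [1,2], [1,3], [1,4], [2,3]

giving chain groups C_0 ≅ Z^5, C_1 ≅ Z^6.

∂_1: C_1 → C_0 is given by ∂[p,q] = [q] − [p]. For instance
  ∂[2,3] = [3] − [2].
This gives a 5×6 integer matrix of rank 4; reducing to Smith normal form yields diagonal entries (1,1,1,1).

Now H_k = ker ∂_k / im ∂_{k+1}, so:

  H_0: rank C_0 − rank ∂_1 = 5 − 4 = 1, and the invariant factors of ∂_1 are all 1, so H_0 = Z.
  H_1: rank ker ∂_1 − rank ∂_2 = (6 − 4) − 0 = 2, and there is no ∂_2, so H_1 = Z^2.

(K is a triangulation of a wedge of 2 circles.)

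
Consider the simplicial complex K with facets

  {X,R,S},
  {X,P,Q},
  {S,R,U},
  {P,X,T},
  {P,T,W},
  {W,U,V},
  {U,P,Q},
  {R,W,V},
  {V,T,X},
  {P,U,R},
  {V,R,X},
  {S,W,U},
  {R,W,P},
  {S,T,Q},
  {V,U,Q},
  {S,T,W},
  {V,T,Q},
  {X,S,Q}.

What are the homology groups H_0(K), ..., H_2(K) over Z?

H_0 = Z,  H_1 = Z ⊕ Z/2,  H_2 = 0.

We work with the vertex ordering P < Q < R < S < T < U < V < W < X. The simplices of K, each written with vertices in increasing order, are:

  0-simplices (9): P, Q, R, S, T, U, V, W, X
  1-simplices (27): PQ, PR, PT, PU, PW, PX, QS, QT, QU, QV, QX, RS, RU, RV, RW, RX, ST, SU, SW, SX, TV, TW, TX, UV, UW, VW, VX
  2-simplices (18): PQU, PQX, PRU, PRW, PTW, PTX, QST, QSX, QTV, QUV, RSU, RSX, RVW, RVX, STW, SUW, TVX, UVW

so the chain groups are C_0 ≅ Z^9, C_1 ≅ Z^27, C_2 ≅ Z^18.

∂_1: C_1 → C_0 sends each edge [p,q] (with p < q) to q − p. For instance
  ∂PX = X − P.
The 9×27 boundary matrix has rank 8 and Smith normal form diag(1,1,1,1,1,1,1,1).

The boundary map ∂_2: C_2 → C_1 maps a triangle to the signed sum of its edges. For instance
  ∂PRU = RU − PU + PR,
  ∂QUV = UV − QV + QU.
As a 27×18 matrix over Z this has rank 18, with invariant factors (1,1,1,1,1,1,1,1,1,1,1,1,1,1,1,1,1,2).

Reading off H_k = ker ∂_k / im ∂_{k+1}:

  H_0: rank C_0 − rank ∂_1 = 9 − 8 = 1, and the invariant factors of ∂_1 are all 1, so H_0 ≅ Z.
  H_1: rank ker ∂_1 − rank ∂_2 = (27 − 8) − 18 = 1, and ∂_2 has invariant factor 2 > 1, so H_1 ≅ Z ⊕ Z/2.
  H_2: rank ker ∂_2 − rank ∂_3 = (18 − 18) − 0 = 0, and there is no ∂_3, so H_2 ≅ 0.

As a check, the Euler characteristic is 9 − 27 + 18 = 0, which agrees with 1 − 1 + 0 = 0.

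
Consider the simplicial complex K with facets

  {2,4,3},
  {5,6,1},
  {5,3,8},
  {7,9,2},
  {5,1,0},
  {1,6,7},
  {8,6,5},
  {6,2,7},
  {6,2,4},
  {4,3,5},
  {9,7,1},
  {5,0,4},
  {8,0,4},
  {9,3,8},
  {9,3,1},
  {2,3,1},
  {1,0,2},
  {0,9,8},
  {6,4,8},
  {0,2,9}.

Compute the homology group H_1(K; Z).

We work with the vertex ordering 0 < 1 < 2 < 3 < 4 < 5 < 6 < 7 < 8 < 9. The simplices of K, each written with vertices in increasing order, are:

  0-simplices (10): [0], [1], [2], [3], [4], [5], [6], [7], [8], [9]
  1-simplices (30): (30 of them)
  2-simplices (20): (20 of them)

giving chain groups C_0 ≅ Z^10, C_1 ≅ Z^30, C_2 ≅ Z^20.

The boundary map ∂_1: C_1 → C_0 maps an edge to its endpoints' difference, ∂[p,q] = q − p. For instance
  ∂[2,7] = [7] − [2].
The resulting 10×30 matrix has rank 9, and its Smith normal form has invariant factors (1,1,1,1,1,1,1,1,1).

Boundary ∂_2: C_2 → C_1 acts by ∂[p,q,r] = [q,r] − [p,r] + [p,q]. For instance
  ∂[1,7,9] = [7,9] − [1,9] + [1,7],
  ∂[0,1,2] = [1,2] − [0,2] + [0,1].
As a 30×20 matrix over Z this has rank 20, with invariant factors (1,1,1,1,1,1,1,1,1,1,1,1,1,1,1,1,1,1,1,2).

Reading off H_k = ker ∂_k / im ∂_{k+1}:

  H_1: rank ker ∂_1 − rank ∂_2 = (30 − 9) − 20 = 1, and ∂_2 has invariant factor 2 > 1, so H_1 ≅ Z ⊕ Z/2.

H_1 ≅ Z ⊕ Z/2.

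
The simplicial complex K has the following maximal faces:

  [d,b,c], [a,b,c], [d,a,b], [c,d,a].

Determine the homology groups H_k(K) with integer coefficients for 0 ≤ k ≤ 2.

H_0 = Z,  H_1 = 0,  H_2 = Z.

We work with the vertex ordering a < b < c < d. The simplices of K, each written with vertices in increasing order, are:

  0-simplices (4): a, b, c, d
  1-simplices (6): ab, ac, ad, bc, bd, cd
  2-simplices (4): abc, abd, acd, bcd

giving chain groups C_0 ≅ Z^4, C_1 ≅ Z^6, C_2 ≅ Z^4.

∂_1: C_1 → C_0 is given by ∂[p,q] = [q] − [p].
As a 4×6 matrix over Z this has rank 3, with invariant factors (1,1,1).

The boundary map ∂_2: C_2 → C_1 maps a triangle to the signed sum of its edges. For instance
  ∂abc = bc − ac + ab,
  ∂acd = cd − ad + ac.
This gives a 6×4 integer matrix of rank 3; reducing to Smith normal form yields diagonal entries (1,1,1).

Reading off H_k = ker ∂_k / im ∂_{k+1}:

  H_0: rank C_0 − rank ∂_1 = 4 − 3 = 1, and the invariant factors of ∂_1 are all 1, so H_0 = Z.
  H_1: rank ker ∂_1 − rank ∂_2 = (6 − 3) − 3 = 0, and the invariant factors of ∂_2 are all 1, so H_1 = 0.
  H_2: rank ker ∂_2 − rank ∂_3 = (4 − 3) − 0 = 1, and there is no ∂_3, so H_2 = Z.

As a check, the Euler characteristic is 4 − 6 + 4 = 2, which agrees with 1 − 0 + 1 = 2.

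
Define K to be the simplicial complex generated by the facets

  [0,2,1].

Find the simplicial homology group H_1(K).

Order the vertices as 0 < 1 < 2. Listing each simplex with vertices in this order, K has dimension 2 with simplices:

  0-simplices (3): [0], [1], [2]
  1-simplices (3): [0,1], [0,2], [1,2]
  2-simplices (1): [0,1,2]

so the chain groups are C_0 ≅ Z^3, C_1 ≅ Z^3, C_2 ≅ Z^1.

The boundary map ∂_1: C_1 → C_0 is given by ∂[p,q] = [q] − [p]. For instance
  ∂[1,2] = [2] − [1].
The resulting 3×3 matrix has rank 2, and its Smith normal form has invariant factors (1,1).

Boundary ∂_2: C_2 → C_1 maps a triangle to the signed sum of its edges. For instance
  ∂[0,1,2] = [1,2] − [0,2] + [0,1].
As a 3×1 matrix over Z this has rank 1, with invariant factors (1).

Now H_k = ker ∂_k / im ∂_{k+1}, so:

  H_1: rank ker ∂_1 − rank ∂_2 = (3 − 2) − 1 = 0, and the invariant factors of ∂_2 are all 1, so H_1 ≅ 0.

(K is a triangulation of the 2-simplex.)

H_1 ≅ 0.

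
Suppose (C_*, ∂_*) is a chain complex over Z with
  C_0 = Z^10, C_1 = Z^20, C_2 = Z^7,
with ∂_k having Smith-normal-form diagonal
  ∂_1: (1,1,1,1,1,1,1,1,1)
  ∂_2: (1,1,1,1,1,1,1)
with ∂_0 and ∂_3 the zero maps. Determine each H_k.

H_0 = Z,  H_1 = Z^4,  H_2 = 0.

H_0: b_0 = 10 − 0 − 9 = 1; torsion from ∂_1 factors > 1: none. So H_0 = Z.
H_1: b_1 = 20 − 9 − 7 = 4; torsion from ∂_2 factors > 1: none. So H_1 = Z^4.
H_2: b_2 = 7 − 7 − 0 = 0; torsion from ∂_3 factors > 1: none. So H_2 = 0.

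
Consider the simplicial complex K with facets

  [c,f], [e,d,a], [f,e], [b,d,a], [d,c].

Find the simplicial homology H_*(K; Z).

K has 6 vertices, 8 edges, 2 triangles.
rank ∂_0 = 0, rank ∂_1 = 5 ⇒ b_0 = 6 − 0 − 5 = 1; all invariant factors of ∂_1 are 1 so no torsion. So H_0 ≅ Z.
rank ∂_1 = 5, rank ∂_2 = 2 ⇒ b_1 = 8 − 5 − 2 = 1; all invariant factors of ∂_2 are 1 so no torsion. So H_1 ≅ Z.
rank ∂_2 = 2, rank ∂_3 = 0 ⇒ b_2 = 2 − 2 − 0 = 0. So H_2 ≅ 0.

H_0 ≅ Z,  H_1 ≅ Z,  H_2 = 0.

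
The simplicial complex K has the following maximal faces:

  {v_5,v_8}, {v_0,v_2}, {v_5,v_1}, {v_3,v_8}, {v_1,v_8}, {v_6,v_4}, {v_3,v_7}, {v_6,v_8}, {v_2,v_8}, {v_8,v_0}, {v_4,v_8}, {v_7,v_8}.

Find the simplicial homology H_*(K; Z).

Fix the vertex order v_0 < v_1 < v_2 < v_3 < v_4 < v_5 < v_6 < v_7 < v_8 and write every simplex with vertices in increasing order. Then dim K = 1 and the simplices of K are:

  0-simplices (9): [v_0], [v_1], [v_2], [v_3], [v_4], [v_5], [v_6], [v_7], [v_8]
  1-simplices (12): [v_0,v_2], [v_0,v_8], [v_1,v_5], [v_1,v_8], [v_2,v_8], [v_3,v_7], [v_3,v_8], [v_4,v_6], [v_4,v_8], [v_5,v_8], [v_6,v_8], [v_7,v_8]

giving chain groups C_0 ≅ Z^9, C_1 ≅ Z^12.

Boundary ∂_1: C_1 → C_0 sends each edge [p,q] (with p < q) to q − p. For instance
  ∂[v_3,v_7] = [v_7] − [v_3].
This gives a 9×12 integer matrix of rank 8; reducing to Smith normal form yields diagonal entries (1,1,1,1,1,1,1,1).

Reading off H_k = ker ∂_k / im ∂_{k+1}:

  H_0: rank C_0 − rank ∂_1 = 9 − 8 = 1, and the invariant factors of ∂_1 are all 1, so H_0 ≅ Z.
  H_1: rank ker ∂_1 − rank ∂_2 = (12 − 8) − 0 = 4, and there is no ∂_2, so H_1 ≅ Z^4.

(K is a triangulation of a wedge of 4 circles.)

H_0 ≅ Z,  H_1 ≅ Z^4.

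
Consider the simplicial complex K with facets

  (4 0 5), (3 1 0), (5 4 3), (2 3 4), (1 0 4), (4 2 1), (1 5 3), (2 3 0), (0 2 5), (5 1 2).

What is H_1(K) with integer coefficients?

Fix the vertex order 0 < 1 < 2 < 3 < 4 < 5 and write every simplex with vertices in increasing order. Then dim K = 2 and the simplices of K are:

  0-simplices (6): [0], [1], [2], [3], [4], [5]
  1-simplices (15): [0,1], [0,2], [0,3], [0,4], [0,5], [1,2], [1,3], [1,4], [1,5], [2,3], [2,4], [2,5], [3,4], [3,5], [4,5]
  2-simplices (10): [0,1,3], [0,1,4], [0,2,3], [0,2,5], [0,4,5], [1,2,4], [1,2,5], [1,3,5], [2,3,4], [3,4,5]

Hence C_0 ≅ Z^6, C_1 ≅ Z^15, C_2 ≅ Z^10.

Boundary ∂_1: C_1 → C_0 maps an edge to its endpoints' difference, ∂[p,q] = q − p. For instance
  ∂[1,3] = [3] − [1].
This gives a 6×15 integer matrix of rank 5; reducing to Smith normal form yields diagonal entries (1,1,1,1,1).

Boundary ∂_2: C_2 → C_1 acts by ∂[p,q,r] = [q,r] − [p,r] + [p,q]. For instance
  ∂[0,2,5] = [2,5] − [0,5] + [0,2],
  ∂[0,4,5] = [4,5] − [0,5] + [0,4].
As a 15×10 matrix over Z this has rank 10, with invariant factors (1,1,1,1,1,1,1,1,1,2).

Reading off H_k = ker ∂_k / im ∂_{k+1}:

  H_1: rank ker ∂_1 − rank ∂_2 = (15 − 5) − 10 = 0, and ∂_2 has invariant factor 2 > 1, so H_1 = Z_2.

H_1 ≅ Z_2.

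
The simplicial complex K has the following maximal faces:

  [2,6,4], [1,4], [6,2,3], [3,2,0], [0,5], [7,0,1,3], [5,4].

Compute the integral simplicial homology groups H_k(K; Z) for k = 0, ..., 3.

H_0 ≅ Z,  H_1 ≅ Z^2,  H_2 = 0,  H_3 = 0.

We work with the vertex ordering 0 < 1 < 2 < 3 < 4 < 5 < 6 < 7. The simplices of K, each written with vertices in increasing order, are:

  0-simplices (8): [0], [1], [2], [3], [4], [5], [6], [7]
  1-simplices (15): [0,1], [0,2], [0,3], [0,5], [0,7], [1,3], [1,4], [1,7], [2,3], [2,4], [2,6], [3,6], [3,7], [4,5], [4,6]
  2-simplices (7): [0,1,3], [0,1,7], [0,2,3], [0,3,7], [1,3,7], [2,3,6], [2,4,6]
  3-simplices (1): [0,1,3,7]

so the chain groups are C_0 ≅ Z^8, C_1 ≅ Z^15, C_2 ≅ Z^7, C_3 ≅ Z^1.

∂_1: C_1 → C_0 sends each edge [p,q] (with p < q) to q − p.
As a 8×15 matrix over Z this has rank 7, with invariant factors (1,1,1,1,1,1,1).

∂_2: C_2 → C_1 sends each 2-simplex [p,q,r] to [q,r] − [p,r] + [p,q]. For instance
  ∂[0,3,7] = [3,7] − [0,7] + [0,3],
  ∂[0,2,3] = [2,3] − [0,3] + [0,2].
The resulting 15×7 matrix has rank 6, and its Smith normal form has invariant factors (1,1,1,1,1,1).

∂_3: C_3 → C_2 sends each 3-simplex σ to the alternating sum Σ_i (−1)^i (σ with its i-th vertex removed). For instance
  ∂[0,1,3,7] = [1,3,7] − [0,3,7] + [0,1,7] − [0,1,3].
The resulting 7×1 matrix has rank 1, and its Smith normal form has invariant factors (1).

Reading off H_k = ker ∂_k / im ∂_{k+1}:

  H_0: rank C_0 − rank ∂_1 = 8 − 7 = 1, and the invariant factors of ∂_1 are all 1, so H_0 = Z.
  H_1: rank ker ∂_1 − rank ∂_2 = (15 − 7) − 6 = 2, and the invariant factors of ∂_2 are all 1, so H_1 = Z^2.
  H_2: rank ker ∂_2 − rank ∂_3 = (7 − 6) − 1 = 0, and the invariant factors of ∂_3 are all 1, so H_2 = 0.
  H_3: rank ker ∂_3 − rank ∂_4 = (1 − 1) − 0 = 0, and there is no ∂_4, so H_3 = 0.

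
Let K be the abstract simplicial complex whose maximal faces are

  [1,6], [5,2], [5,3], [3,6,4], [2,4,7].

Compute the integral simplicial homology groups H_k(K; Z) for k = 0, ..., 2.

Order the vertices as 1 < 2 < 3 < 4 < 5 < 6 < 7. Listing each simplex with vertices in this order, K has dimension 2 with simplices:

  0-simplices (7): [1], [2], [3], [4], [5], [6], [7]
  1-simplices (9): [1,6], [2,4], [2,5], [2,7], [3,4], [3,5], [3,6], [4,6], [4,7]
  2-simplices (2): [2,4,7], [3,4,6]

Hence C_0 ≅ Z^7, C_1 ≅ Z^9, C_2 ≅ Z^2.

∂_1: C_1 → C_0 maps an edge to its endpoints' difference, ∂[p,q] = q − p. For instance
  ∂[3,4] = [4] − [3].
The resulting 7×9 matrix has rank 6, and its Smith normal form has invariant factors (1,1,1,1,1,1).

Boundary ∂_2: C_2 → C_1 maps a triangle to the signed sum of its edges. For instance
  ∂[2,4,7] = [4,7] − [2,7] + [2,4],
  ∂[3,4,6] = [4,6] − [3,6] + [3,4].
This gives a 9×2 integer matrix of rank 2; reducing to Smith normal form yields diagonal entries (1,1).

Reading off H_k = ker ∂_k / im ∂_{k+1}:

  H_0: rank C_0 − rank ∂_1 = 7 − 6 = 1, and the invariant factors of ∂_1 are all 1, so H_0 ≅ Z.
  H_1: rank ker ∂_1 − rank ∂_2 = (9 − 6) − 2 = 1, and the invariant factors of ∂_2 are all 1, so H_1 ≅ Z.
  H_2: rank ker ∂_2 − rank ∂_3 = (2 − 2) − 0 = 0, and there is no ∂_3, so H_2 ≅ 0.

As a check, the Euler characteristic is 7 − 9 + 2 = 0, which agrees with 1 − 1 + 0 = 0.

H_0 ≅ Z,  H_1 ≅ Z,  H_2 = 0.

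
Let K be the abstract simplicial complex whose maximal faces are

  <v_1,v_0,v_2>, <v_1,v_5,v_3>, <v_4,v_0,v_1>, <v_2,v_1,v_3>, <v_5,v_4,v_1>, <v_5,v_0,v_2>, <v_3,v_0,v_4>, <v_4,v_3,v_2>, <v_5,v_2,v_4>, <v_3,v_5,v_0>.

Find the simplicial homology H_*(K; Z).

H_0 ≅ Z,  H_1 ≅ Z_2,  H_2 = 0.

Take the total order v_0 < v_1 < v_2 < v_3 < v_4 < v_5 on the vertex set. Then K (dimension 2) consists of the simplices:

  0-simplices (6): [v_0], [v_1], [v_2], [v_3], [v_4], [v_5]
  1-simplices (15): (15 of them)
  2-simplices (10): [v_0,v_1,v_2], [v_0,v_1,v_4], [v_0,v_2,v_5], [v_0,v_3,v_4], [v_0,v_3,v_5], [v_1,v_2,v_3], [v_1,v_3,v_5], [v_1,v_4,v_5], [v_2,v_3,v_4], [v_2,v_4,v_5]

Hence C_0 ≅ Z^6, C_1 ≅ Z^15, C_2 ≅ Z^10.

The boundary map ∂_1: C_1 → C_0 sends each edge [p,q] (with p < q) to q − p. For instance
  ∂[v_2,v_4] = [v_4] − [v_2].
The resulting 6×15 matrix has rank 5, and its Smith normal form has invariant factors (1,1,1,1,1).

Boundary ∂_2: C_2 → C_1 maps a triangle to the signed sum of its edges. For instance
  ∂[v_0,v_1,v_4] = [v_1,v_4] − [v_0,v_4] + [v_0,v_1],
  ∂[v_2,v_4,v_5] = [v_4,v_5] − [v_2,v_5] + [v_2,v_4].
The resulting 15×10 matrix has rank 10, and its Smith normal form has invariant factors (1,1,1,1,1,1,1,1,1,2).

From H_k ≅ ker(∂_k) / im(∂_{k+1}) we obtain:

  H_0: rank C_0 − rank ∂_1 = 6 − 5 = 1, and the invariant factors of ∂_1 are all 1, so H_0 = Z.
  H_1: rank ker ∂_1 − rank ∂_2 = (15 − 5) − 10 = 0, and ∂_2 has invariant factor 2 > 1, so H_1 = Z_2.
  H_2: rank ker ∂_2 − rank ∂_3 = (10 − 10) − 0 = 0, and there is no ∂_3, so H_2 = 0.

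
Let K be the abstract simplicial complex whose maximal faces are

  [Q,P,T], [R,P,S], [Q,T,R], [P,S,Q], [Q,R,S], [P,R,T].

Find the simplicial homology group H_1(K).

H_1 ≅ 0.

Fix the vertex order P < Q < R < S < T and write every simplex with vertices in increasing order. Then dim K = 2 and the simplices of K are:

  0-simplices (5): P, Q, R, S, T
  1-simplices (9): PQ, PR, PS, PT, QR, QS, QT, RS, RT
  2-simplices (6): PQS, PQT, PRS, PRT, QRS, QRT

giving chain groups C_0 ≅ Z^5, C_1 ≅ Z^9, C_2 ≅ Z^6.

Boundary ∂_1: C_1 → C_0 is given by ∂[p,q] = [q] − [p].
The 5×9 boundary matrix has rank 4 and Smith normal form diag(1,1,1,1).

The boundary map ∂_2: C_2 → C_1 sends each 2-simplex [p,q,r] to [q,r] − [p,r] + [p,q]. For instance
  ∂PQS = QS − PS + PQ,
  ∂QRT = RT − QT + QR.
The resulting 9×6 matrix has rank 5, and its Smith normal form has invariant factors (1,1,1,1,1).

Reading off H_k = ker ∂_k / im ∂_{k+1}:

  H_1: rank ker ∂_1 − rank ∂_2 = (9 − 4) − 5 = 0, and the invariant factors of ∂_2 are all 1, so H_1 = 0.

(K is a triangulation of the 2-sphere S^2.)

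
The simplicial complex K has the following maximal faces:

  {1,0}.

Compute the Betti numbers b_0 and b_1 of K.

Take the total order 0 < 1 on the vertex set. Then K (dimension 1) consists of the simplices:

  0-simplices (2): [0], [1]
  1-simplices (1): [0,1]

Hence C_0 ≅ Z^2, C_1 ≅ Z^1.

∂_1: C_1 → C_0 is given by ∂[p,q] = [q] − [p].
This gives a 2×1 integer matrix of rank 1; reducing to Smith normal form yields diagonal entries (1).

Reading off H_k = ker ∂_k / im ∂_{k+1}:

  H_0: rank C_0 − rank ∂_1 = 2 − 1 = 1, and the invariant factors of ∂_1 are all 1, so H_0 ≅ Z.
  H_1: rank ker ∂_1 − rank ∂_2 = (1 − 1) − 0 = 0, and there is no ∂_2, so H_1 ≅ 0.

Hence the Betti numbers are b_0 = 1, b_1 = 0.

b_0 = 1, b_1 = 0.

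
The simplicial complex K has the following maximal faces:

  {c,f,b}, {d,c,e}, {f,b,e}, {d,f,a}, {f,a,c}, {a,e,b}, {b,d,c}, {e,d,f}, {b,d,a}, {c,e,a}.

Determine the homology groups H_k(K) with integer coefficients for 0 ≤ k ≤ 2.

H_0 ≅ Z,  H_1 ≅ Z/2,  H_2 = 0.

Fix the vertex order a < b < c < d < e < f and write every simplex with vertices in increasing order. Then dim K = 2 and the simplices of K are:

  0-simplices (6): a, b, c, d, e, f
  1-simplices (15): ab, ac, ad, ae, af, bc, bd, be, bf, cd, ce, cf, de, df, ef
  2-simplices (10): abd, abe, ace, acf, adf, bcd, bcf, bef, cde, def

Hence C_0 ≅ Z^6, C_1 ≅ Z^15, C_2 ≅ Z^10.

The boundary map ∂_1: C_1 → C_0 maps an edge to its endpoints' difference, ∂[p,q] = q − p. For instance
  ∂be = e − b.
The 6×15 boundary matrix has rank 5 and Smith normal form diag(1,1,1,1,1).

The boundary map ∂_2: C_2 → C_1 acts by ∂[p,q,r] = [q,r] − [p,r] + [p,q]. For instance
  ∂def = ef − df + de,
  ∂cde = de − ce + cd.
As a 15×10 matrix over Z this has rank 10, with invariant factors (1,1,1,1,1,1,1,1,1,2).

Now H_k = ker ∂_k / im ∂_{k+1}, so:

  H_0: rank C_0 − rank ∂_1 = 6 − 5 = 1, and the invariant factors of ∂_1 are all 1, so H_0 ≅ Z.
  H_1: rank ker ∂_1 − rank ∂_2 = (15 − 5) − 10 = 0, and ∂_2 has invariant factor 2 > 1, so H_1 ≅ Z/2.
  H_2: rank ker ∂_2 − rank ∂_3 = (10 − 10) − 0 = 0, and there is no ∂_3, so H_2 ≅ 0.

As a check, the Euler characteristic is 6 − 15 + 10 = 1, which agrees with 1 − 0 + 0 = 1.
(K is a triangulation of the real projective plane RP^2.)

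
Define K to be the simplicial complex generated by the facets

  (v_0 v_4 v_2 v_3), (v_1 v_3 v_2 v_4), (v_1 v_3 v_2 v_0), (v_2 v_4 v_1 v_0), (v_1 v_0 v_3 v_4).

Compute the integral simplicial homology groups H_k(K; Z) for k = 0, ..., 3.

K has 5 vertices, 10 edges, 10 triangles, 5 3-simplices.
rank ∂_0 = 0, rank ∂_1 = 4 ⇒ b_0 = 5 − 0 − 4 = 1; all invariant factors of ∂_1 are 1 so no torsion. So H_0 ≅ Z.
rank ∂_1 = 4, rank ∂_2 = 6 ⇒ b_1 = 10 − 4 − 6 = 0; all invariant factors of ∂_2 are 1 so no torsion. So H_1 ≅ 0.
rank ∂_2 = 6, rank ∂_3 = 4 ⇒ b_2 = 10 − 6 − 4 = 0; all invariant factors of ∂_3 are 1 so no torsion. So H_2 ≅ 0.
rank ∂_3 = 4, rank ∂_4 = 0 ⇒ b_3 = 5 − 4 − 0 = 1. So H_3 ≅ Z.

H_0 ≅ Z,  H_1 = 0,  H_2 = 0,  H_3 ≅ Z.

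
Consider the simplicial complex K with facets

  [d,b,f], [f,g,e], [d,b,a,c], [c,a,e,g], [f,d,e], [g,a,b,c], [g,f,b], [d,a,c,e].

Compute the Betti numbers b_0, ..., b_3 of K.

K has 7 vertices, 17 edges, 16 triangles, 4 3-simplices.
rank ∂_0 = 0, rank ∂_1 = 6 ⇒ b_0 = 7 − 0 − 6 = 1; all invariant factors of ∂_1 are 1 so no torsion. So H_0 = Z.
rank ∂_1 = 6, rank ∂_2 = 11 ⇒ b_1 = 17 − 6 − 11 = 0; all invariant factors of ∂_2 are 1 so no torsion. So H_1 = 0.
rank ∂_2 = 11, rank ∂_3 = 4 ⇒ b_2 = 16 − 11 − 4 = 1; all invariant factors of ∂_3 are 1 so no torsion. So H_2 = Z.
rank ∂_3 = 4, rank ∂_4 = 0 ⇒ b_3 = 4 − 4 − 0 = 0. So H_3 = 0.

b_0 = 1, b_1 = 0, b_2 = 1, b_3 = 0.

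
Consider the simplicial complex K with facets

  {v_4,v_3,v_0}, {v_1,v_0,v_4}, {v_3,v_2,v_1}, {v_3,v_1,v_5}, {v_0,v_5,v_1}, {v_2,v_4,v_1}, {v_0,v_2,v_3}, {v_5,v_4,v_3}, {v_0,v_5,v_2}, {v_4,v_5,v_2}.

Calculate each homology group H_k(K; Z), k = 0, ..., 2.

H_0 = Z,  H_1 = Z/2,  H_2 = 0.

K has 6 vertices, 15 edges, 10 triangles.
rank ∂_0 = 0, rank ∂_1 = 5 ⇒ b_0 = 6 − 0 − 5 = 1; all invariant factors of ∂_1 are 1 so no torsion. So H_0 ≅ Z.
rank ∂_1 = 5, rank ∂_2 = 10 ⇒ b_1 = 15 − 5 − 10 = 0; ∂_2 has invariant factor(s) [2] giving torsion. So H_1 ≅ Z/2.
rank ∂_2 = 10, rank ∂_3 = 0 ⇒ b_2 = 10 − 10 − 0 = 0. So H_2 ≅ 0.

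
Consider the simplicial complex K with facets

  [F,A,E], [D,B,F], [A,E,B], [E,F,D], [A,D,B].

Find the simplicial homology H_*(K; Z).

H_0 ≅ Z,  H_1 ≅ Z,  H_2 = 0.

Take the total order A < B < D < E < F on the vertex set. Then K (dimension 2) consists of the simplices:

  0-simplices (5): A, B, D, E, F
  1-simplices (10): AB, AD, AE, AF, BD, BE, BF, DE, DF, EF
  2-simplices (5): ABD, ABE, AEF, BDF, DEF

Hence C_0 ≅ Z^5, C_1 ≅ Z^10, C_2 ≅ Z^5.

∂_1: C_1 → C_0 is given by ∂[p,q] = [q] − [p].
This gives a 5×10 integer matrix of rank 4; reducing to Smith normal form yields diagonal entries (1,1,1,1).

The boundary map ∂_2: C_2 → C_1 sends each 2-simplex [p,q,r] to [q,r] − [p,r] + [p,q]. For instance
  ∂BDF = DF − BF + BD,
  ∂ABE = BE − AE + AB.
As a 10×5 matrix over Z this has rank 5, with invariant factors (1,1,1,1,1).

Now H_k = ker ∂_k / im ∂_{k+1}, so:

  H_0: rank C_0 − rank ∂_1 = 5 − 4 = 1, and the invariant factors of ∂_1 are all 1, so H_0 = Z.
  H_1: rank ker ∂_1 − rank ∂_2 = (10 − 4) − 5 = 1, and the invariant factors of ∂_2 are all 1, so H_1 = Z.
  H_2: rank ker ∂_2 − rank ∂_3 = (5 − 5) − 0 = 0, and there is no ∂_3, so H_2 = 0.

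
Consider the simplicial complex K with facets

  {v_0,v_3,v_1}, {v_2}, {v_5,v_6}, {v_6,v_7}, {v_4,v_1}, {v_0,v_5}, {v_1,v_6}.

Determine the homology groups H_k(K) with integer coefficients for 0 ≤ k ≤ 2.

H_0 = Z^2,  H_1 = Z,  H_2 = 0.

Fix the vertex order v_0 < v_1 < v_2 < v_3 < v_4 < v_5 < v_6 < v_7 and write every simplex with vertices in increasing order. Then dim K = 2 and the simplices of K are:

  0-simplices (8): [v_0], [v_1], [v_2], [v_3], [v_4], [v_5], [v_6], [v_7]
  1-simplices (8): [v_0,v_1], [v_0,v_3], [v_0,v_5], [v_1,v_3], [v_1,v_4], [v_1,v_6], [v_5,v_6], [v_6,v_7]
  2-simplices (1): [v_0,v_1,v_3]

Hence C_0 ≅ Z^8, C_1 ≅ Z^8, C_2 ≅ Z^1.

The boundary map ∂_1: C_1 → C_0 is given by ∂[p,q] = [q] − [p]. For instance
  ∂[v_6,v_7] = [v_7] − [v_6].
As a 8×8 matrix over Z this has rank 6, with invariant factors (1,1,1,1,1,1).

Boundary ∂_2: C_2 → C_1 acts by ∂[p,q,r] = [q,r] − [p,r] + [p,q]. For instance
  ∂[v_0,v_1,v_3] = [v_1,v_3] − [v_0,v_3] + [v_0,v_1].
The resulting 8×1 matrix has rank 1, and its Smith normal form has invariant factors (1).

Now H_k = ker ∂_k / im ∂_{k+1}, so:

  H_0: rank C_0 − rank ∂_1 = 8 − 6 = 2, and the invariant factors of ∂_1 are all 1, so H_0 = Z^2.
  H_1: rank ker ∂_1 − rank ∂_2 = (8 − 6) − 1 = 1, and the invariant factors of ∂_2 are all 1, so H_1 = Z.
  H_2: rank ker ∂_2 − rank ∂_3 = (1 − 1) − 0 = 0, and there is no ∂_3, so H_2 = 0.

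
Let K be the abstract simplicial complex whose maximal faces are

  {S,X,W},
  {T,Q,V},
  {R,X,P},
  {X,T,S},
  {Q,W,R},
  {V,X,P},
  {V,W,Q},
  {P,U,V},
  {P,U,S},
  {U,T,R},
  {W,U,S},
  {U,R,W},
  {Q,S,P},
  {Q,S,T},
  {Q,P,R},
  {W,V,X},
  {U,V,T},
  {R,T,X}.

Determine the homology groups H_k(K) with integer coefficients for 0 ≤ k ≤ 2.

Take the total order P < Q < R < S < T < U < V < W < X on the vertex set. Then K (dimension 2) consists of the simplices:

  0-simplices (9): P, Q, R, S, T, U, V, W, X
  1-simplices (27): PQ, PR, PS, PU, PV, PX, QR, QS, QT, QV, QW, RT, RU, RW, RX, ST, SU, SW, SX, TU, TV, TX, UV, UW, VW, VX, WX
  2-simplices (18): PQR, PQS, PRX, PSU, PUV, PVX, QRW, QST, QTV, QVW, RTU, RTX, RUW, STX, SUW, SWX, TUV, VWX

so the chain groups are C_0 ≅ Z^9, C_1 ≅ Z^27, C_2 ≅ Z^18.

Boundary ∂_1: C_1 → C_0 sends each edge [p,q] (with p < q) to q − p. For instance
  ∂SU = U − S.
As a 9×27 matrix over Z this has rank 8, with invariant factors (1,1,1,1,1,1,1,1).

Boundary ∂_2: C_2 → C_1 sends each 2-simplex [p,q,r] to [q,r] − [p,r] + [p,q]. For instance
  ∂QST = ST − QT + QS,
  ∂RUW = UW − RW + RU.
This gives a 27×18 integer matrix of rank 17; reducing to Smith normal form yields diagonal entries (1,1,1,1,1,1,1,1,1,1,1,1,1,1,1,1,1).

Reading off H_k = ker ∂_k / im ∂_{k+1}:

  H_0: rank C_0 − rank ∂_1 = 9 − 8 = 1, and the invariant factors of ∂_1 are all 1, so H_0 = Z.
  H_1: rank ker ∂_1 − rank ∂_2 = (27 − 8) − 17 = 2, and the invariant factors of ∂_2 are all 1, so H_1 = Z^2.
  H_2: rank ker ∂_2 − rank ∂_3 = (18 − 17) − 0 = 1, and there is no ∂_3, so H_2 = Z.

H_0 ≅ Z,  H_1 ≅ Z^2,  H_2 ≅ Z.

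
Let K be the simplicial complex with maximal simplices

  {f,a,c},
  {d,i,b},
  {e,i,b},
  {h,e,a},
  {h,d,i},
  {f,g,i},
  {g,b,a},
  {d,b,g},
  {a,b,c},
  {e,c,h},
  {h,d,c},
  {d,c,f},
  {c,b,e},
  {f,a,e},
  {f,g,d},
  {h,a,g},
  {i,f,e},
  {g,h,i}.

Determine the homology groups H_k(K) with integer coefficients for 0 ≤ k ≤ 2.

We work with the vertex ordering a < b < c < d < e < f < g < h < i. The simplices of K, each written with vertices in increasing order, are:

  0-simplices (9): a, b, c, d, e, f, g, h, i
  1-simplices (27): ab, ac, ae, af, ag, ah, bc, bd, be, bg, bi, cd, ce, cf, ch, df, dg, dh, di, ef, eh, ei, fg, fi, gh, gi, hi
  2-simplices (18): abc, abg, acf, aef, aeh, agh, bce, bdg, bdi, bei, cdf, cdh, ceh, dfg, dhi, efi, fgi, ghi

giving chain groups C_0 ≅ Z^9, C_1 ≅ Z^27, C_2 ≅ Z^18.

Boundary ∂_1: C_1 → C_0 sends each edge [p,q] (with p < q) to q − p.
The resulting 9×27 matrix has rank 8, and its Smith normal form has invariant factors (1,1,1,1,1,1,1,1).

Boundary ∂_2: C_2 → C_1 sends each 2-simplex [p,q,r] to [q,r] − [p,r] + [p,q]. For instance
  ∂dhi = hi − di + dh,
  ∂abc = bc − ac + ab.
This gives a 27×18 integer matrix of rank 18; reducing to Smith normal form yields diagonal entries (1,1,1,1,1,1,1,1,1,1,1,1,1,1,1,1,1,2).

Now H_k = ker ∂_k / im ∂_{k+1}, so:

  H_0: rank C_0 − rank ∂_1 = 9 − 8 = 1, and the invariant factors of ∂_1 are all 1, so H_0 = Z.
  H_1: rank ker ∂_1 − rank ∂_2 = (27 − 8) − 18 = 1, and ∂_2 has invariant factor 2 > 1, so H_1 = Z ⊕ Z/2Z.
  H_2: rank ker ∂_2 − rank ∂_3 = (18 − 18) − 0 = 0, and there is no ∂_3, so H_2 = 0.

As a check, the Euler characteristic is 9 − 27 + 18 = 0, which agrees with 1 − 1 + 0 = 0.
(K is a triangulation of the Klein bottle.)

H_0 = Z,  H_1 = Z ⊕ Z/2Z,  H_2 = 0.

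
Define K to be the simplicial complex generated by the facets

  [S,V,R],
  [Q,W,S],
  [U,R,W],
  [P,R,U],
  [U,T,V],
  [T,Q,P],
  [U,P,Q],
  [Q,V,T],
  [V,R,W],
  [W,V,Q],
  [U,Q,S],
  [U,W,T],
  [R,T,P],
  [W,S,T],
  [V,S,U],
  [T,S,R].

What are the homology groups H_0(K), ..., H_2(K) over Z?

H_0 ≅ Z,  H_1 ≅ Z^2,  H_2 ≅ Z.

We work with the vertex ordering P < Q < R < S < T < U < V < W. The simplices of K, each written with vertices in increasing order, are:

  0-simplices (8): P, Q, R, S, T, U, V, W
  1-simplices (24): PQ, PR, PT, PU, QS, QT, QU, QV, QW, RS, RT, RU, RV, RW, ST, SU, SV, SW, TU, TV, TW, UV, UW, VW
  2-simplices (16): PQT, PQU, PRT, PRU, QSU, QSW, QTV, QVW, RST, RSV, RUW, RVW, STW, SUV, TUV, TUW

Hence C_0 ≅ Z^8, C_1 ≅ Z^24, C_2 ≅ Z^16.

Boundary ∂_1: C_1 → C_0 sends each edge [p,q] (with p < q) to q − p. For instance
  ∂RU = U − R.
The resulting 8×24 matrix has rank 7, and its Smith normal form has invariant factors (1,1,1,1,1,1,1).

The boundary map ∂_2: C_2 → C_1 maps a triangle to the signed sum of its edges. For instance
  ∂RST = ST − RT + RS,
  ∂QSW = SW − QW + QS.
As a 24×16 matrix over Z this has rank 15, with invariant factors (1,1,1,1,1,1,1,1,1,1,1,1,1,1,1).

Now H_k = ker ∂_k / im ∂_{k+1}, so:

  H_0: rank C_0 − rank ∂_1 = 8 − 7 = 1, and the invariant factors of ∂_1 are all 1, so H_0 = Z.
  H_1: rank ker ∂_1 − rank ∂_2 = (24 − 7) − 15 = 2, and the invariant factors of ∂_2 are all 1, so H_1 = Z^2.
  H_2: rank ker ∂_2 − rank ∂_3 = (16 − 15) − 0 = 1, and there is no ∂_3, so H_2 = Z.

As a check, the Euler characteristic is 8 − 24 + 16 = 0, which agrees with 1 − 2 + 1 = 0.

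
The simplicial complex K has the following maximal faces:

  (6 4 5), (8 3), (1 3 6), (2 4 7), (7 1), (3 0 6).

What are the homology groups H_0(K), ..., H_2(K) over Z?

H_0 ≅ Z,  H_1 ≅ Z,  H_2 = 0.

We work with the vertex ordering 0 < 1 < 2 < 3 < 4 < 5 < 6 < 7 < 8. The simplices of K, each written with vertices in increasing order, are:

  0-simplices (9): [0], [1], [2], [3], [4], [5], [6], [7], [8]
  1-simplices (13): [0,3], [0,6], [1,3], [1,6], [1,7], [2,4], [2,7], [3,6], [3,8], [4,5], [4,6], [4,7], [5,6]
  2-simplices (4): [0,3,6], [1,3,6], [2,4,7], [4,5,6]

Hence C_0 ≅ Z^9, C_1 ≅ Z^13, C_2 ≅ Z^4.

∂_1: C_1 → C_0 maps an edge to its endpoints' difference, ∂[p,q] = q − p. For instance
  ∂[0,6] = [6] − [0].
The resulting 9×13 matrix has rank 8, and its Smith normal form has invariant factors (1,1,1,1,1,1,1,1).

∂_2: C_2 → C_1 acts by ∂[p,q,r] = [q,r] − [p,r] + [p,q]. For instance
  ∂[2,4,7] = [4,7] − [2,7] + [2,4],
  ∂[1,3,6] = [3,6] − [1,6] + [1,3].
As a 13×4 matrix over Z this has rank 4, with invariant factors (1,1,1,1).

From H_k ≅ ker(∂_k) / im(∂_{k+1}) we obtain:

  H_0: rank C_0 − rank ∂_1 = 9 − 8 = 1, and the invariant factors of ∂_1 are all 1, so H_0 = Z.
  H_1: rank ker ∂_1 − rank ∂_2 = (13 − 8) − 4 = 1, and the invariant factors of ∂_2 are all 1, so H_1 = Z.
  H_2: rank ker ∂_2 − rank ∂_3 = (4 − 4) − 0 = 0, and there is no ∂_3, so H_2 = 0.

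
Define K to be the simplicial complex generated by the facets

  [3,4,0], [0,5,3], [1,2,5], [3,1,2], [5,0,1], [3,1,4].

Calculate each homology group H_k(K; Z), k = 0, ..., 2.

H_0 = Z,  H_1 = Z,  H_2 = 0.

Fix the vertex order 0 < 1 < 2 < 3 < 4 < 5 and write every simplex with vertices in increasing order. Then dim K = 2 and the simplices of K are:

  0-simplices (6): [0], [1], [2], [3], [4], [5]
  1-simplices (12): [0,1], [0,3], [0,4], [0,5], [1,2], [1,3], [1,4], [1,5], [2,3], [2,5], [3,4], [3,5]
  2-simplices (6): [0,1,5], [0,3,4], [0,3,5], [1,2,3], [1,2,5], [1,3,4]

Hence C_0 ≅ Z^6, C_1 ≅ Z^12, C_2 ≅ Z^6.

∂_1: C_1 → C_0 sends each edge [p,q] (with p < q) to q − p.
As a 6×12 matrix over Z this has rank 5, with invariant factors (1,1,1,1,1).

Boundary ∂_2: C_2 → C_1 sends each 2-simplex [p,q,r] to [q,r] − [p,r] + [p,q]. For instance
  ∂[0,3,4] = [3,4] − [0,4] + [0,3],
  ∂[1,2,5] = [2,5] − [1,5] + [1,2].
The 12×6 boundary matrix has rank 6 and Smith normal form diag(1,1,1,1,1,1).

Now H_k = ker ∂_k / im ∂_{k+1}, so:

  H_0: rank C_0 − rank ∂_1 = 6 − 5 = 1, and the invariant factors of ∂_1 are all 1, so H_0 ≅ Z.
  H_1: rank ker ∂_1 − rank ∂_2 = (12 − 5) − 6 = 1, and the invariant factors of ∂_2 are all 1, so H_1 ≅ Z.
  H_2: rank ker ∂_2 − rank ∂_3 = (6 − 6) − 0 = 0, and there is no ∂_3, so H_2 ≅ 0.

As a check, the Euler characteristic is 6 − 12 + 6 = 0, which agrees with 1 − 1 + 0 = 0.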